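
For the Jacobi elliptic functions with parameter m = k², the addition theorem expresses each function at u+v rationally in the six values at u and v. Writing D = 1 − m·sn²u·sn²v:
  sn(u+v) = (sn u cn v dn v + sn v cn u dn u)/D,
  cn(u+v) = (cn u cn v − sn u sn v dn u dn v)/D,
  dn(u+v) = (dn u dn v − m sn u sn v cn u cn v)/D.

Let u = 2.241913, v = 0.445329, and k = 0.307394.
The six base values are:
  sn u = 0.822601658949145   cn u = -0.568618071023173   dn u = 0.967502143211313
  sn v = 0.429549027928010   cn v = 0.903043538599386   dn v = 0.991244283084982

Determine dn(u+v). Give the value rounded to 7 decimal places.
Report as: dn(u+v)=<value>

dn(u+v)=0.9878294

m = k² = 0.094491071236
D = 1 − m·sn²u·sn²v = 0.9882023525021059
dn(u+v) = (dn u·dn v − m·sn u·sn v·cn u·cn v)/D = 0.9761753742767661/0.9882023525021059 = 0.9878294377716388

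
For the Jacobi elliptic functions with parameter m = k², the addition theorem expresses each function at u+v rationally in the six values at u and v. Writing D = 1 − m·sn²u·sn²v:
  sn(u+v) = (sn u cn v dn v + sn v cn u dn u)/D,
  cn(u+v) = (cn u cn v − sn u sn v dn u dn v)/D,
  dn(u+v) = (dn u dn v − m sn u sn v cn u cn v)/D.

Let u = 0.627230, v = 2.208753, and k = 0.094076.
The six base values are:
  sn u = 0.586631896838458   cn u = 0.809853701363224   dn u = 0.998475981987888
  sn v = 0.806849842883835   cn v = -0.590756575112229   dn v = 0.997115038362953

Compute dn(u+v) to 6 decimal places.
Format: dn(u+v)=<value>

m = k² = 0.008850293776
D = 1 − m·sn²u·sn²v = 0.9980172202692012
dn(u+v) = (dn u·dn v − m·sn u·sn v·cn u·cn v)/D = 0.9975995716582762/0.9980172202692012 = 0.9995815216386624

dn(u+v)=0.999582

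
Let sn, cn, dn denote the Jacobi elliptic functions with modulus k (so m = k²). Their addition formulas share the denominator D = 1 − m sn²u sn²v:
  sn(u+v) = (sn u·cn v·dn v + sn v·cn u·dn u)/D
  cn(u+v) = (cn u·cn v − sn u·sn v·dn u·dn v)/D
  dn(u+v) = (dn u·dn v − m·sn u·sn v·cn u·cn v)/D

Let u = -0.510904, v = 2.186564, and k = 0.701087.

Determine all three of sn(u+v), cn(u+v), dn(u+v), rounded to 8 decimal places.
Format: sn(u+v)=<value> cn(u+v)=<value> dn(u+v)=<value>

sn(u+v)=0.99251335 cn(u+v)=0.12213618 dn(u+v)=0.71819857

sn u = -0.4799414485018009, cn u = 0.8773005220618492, dn u = 0.9416903586594249
sn v = 0.9702750128157839, cn v = -0.2420049576048604, dn v = 0.7329827758792298
m = k² = 0.491522981569
D = 1 − m·sn²u·sn²v = 0.8934115764973937
sn(u+v) = (sn u·cn v·dn v + sn v·cn u·dn u)/D = 0.8867229178630176/0.8934115764973937 = 0.9925133512813894
cn(u+v) = (cn u·cn v − sn u·sn v·dn u·dn v)/D = 0.1091178810097342/0.8934115764973937 = 0.1221361843524898
dn(u+v) = (dn u·dn v − m·sn u·sn v·cn u·cn v)/D = 0.6416469181936955/0.8934115764973937 = 0.7181985717145757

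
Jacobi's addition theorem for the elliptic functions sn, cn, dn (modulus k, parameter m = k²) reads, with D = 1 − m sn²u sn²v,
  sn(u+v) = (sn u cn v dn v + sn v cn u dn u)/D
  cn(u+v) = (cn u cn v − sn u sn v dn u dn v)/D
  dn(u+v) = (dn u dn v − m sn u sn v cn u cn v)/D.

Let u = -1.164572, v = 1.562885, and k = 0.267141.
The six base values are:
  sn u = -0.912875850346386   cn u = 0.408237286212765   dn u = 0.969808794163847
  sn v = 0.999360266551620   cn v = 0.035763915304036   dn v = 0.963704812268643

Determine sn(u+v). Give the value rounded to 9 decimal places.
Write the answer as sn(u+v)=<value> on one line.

m = k² = 0.071364313881
D = 1 − m·sn²u·sn²v = 0.9406051639499442
sn(u+v) = (sn u·cn v·dn v + sn v·cn u·dn u)/D = 0.3641957832790504/0.9406051639499442 = 0.3871930510668892

sn(u+v)=0.387193051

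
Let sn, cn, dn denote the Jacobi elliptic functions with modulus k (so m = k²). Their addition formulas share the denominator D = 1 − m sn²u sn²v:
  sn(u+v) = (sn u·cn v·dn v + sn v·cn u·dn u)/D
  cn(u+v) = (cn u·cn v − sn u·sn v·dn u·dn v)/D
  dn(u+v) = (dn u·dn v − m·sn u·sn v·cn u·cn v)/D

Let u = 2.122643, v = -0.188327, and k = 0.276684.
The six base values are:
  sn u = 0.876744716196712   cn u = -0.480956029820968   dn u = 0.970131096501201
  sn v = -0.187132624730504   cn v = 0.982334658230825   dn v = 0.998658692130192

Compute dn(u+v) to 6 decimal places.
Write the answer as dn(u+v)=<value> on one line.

m = k² = 0.076554035856
D = 1 − m·sn²u·sn²v = 0.9979393063926538
dn(u+v) = (dn u·dn v − m·sn u·sn v·cn u·cn v)/D = 0.9628957419474562/0.9979393063926538 = 0.9648840723872547

dn(u+v)=0.964884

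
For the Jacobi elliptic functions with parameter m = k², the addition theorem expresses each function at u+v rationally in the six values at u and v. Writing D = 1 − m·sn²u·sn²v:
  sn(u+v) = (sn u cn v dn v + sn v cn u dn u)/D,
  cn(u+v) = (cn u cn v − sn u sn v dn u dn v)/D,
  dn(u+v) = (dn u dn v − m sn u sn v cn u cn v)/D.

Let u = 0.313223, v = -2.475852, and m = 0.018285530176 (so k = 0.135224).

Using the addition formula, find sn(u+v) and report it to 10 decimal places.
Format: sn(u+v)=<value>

sn u = 0.3080390602088678, cn u = 0.9513737106866247, dn u = 0.9991320840948522
sn v = -0.6283089205395474, cn v = -0.7779639454180565, dn v = 0.996384154259581
m = k² = 0.018285530176
D = 1 − m·sn²u·sn²v = 0.9993150394047908
sn(u+v) = (sn u·cn v·dn v + sn v·cn u·dn u)/D = -0.8360145562203197/0.9993150394047908 = -0.8365875857510004

sn(u+v)=-0.8365875858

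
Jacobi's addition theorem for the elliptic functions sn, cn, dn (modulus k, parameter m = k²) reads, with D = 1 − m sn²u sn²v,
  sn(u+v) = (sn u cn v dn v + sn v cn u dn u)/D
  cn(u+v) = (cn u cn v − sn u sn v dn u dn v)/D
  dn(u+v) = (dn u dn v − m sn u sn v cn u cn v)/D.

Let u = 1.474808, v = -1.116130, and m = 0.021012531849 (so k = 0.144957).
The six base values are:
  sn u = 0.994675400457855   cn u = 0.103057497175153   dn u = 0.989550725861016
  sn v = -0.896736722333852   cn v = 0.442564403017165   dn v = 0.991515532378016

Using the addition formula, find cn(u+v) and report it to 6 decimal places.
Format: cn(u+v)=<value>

m = k² = 0.021012531849
D = 1 − m·sn²u·sn²v = 0.9832825108697543
cn(u+v) = (cn u·cn v − sn u·sn v·dn u·dn v)/D = 0.9207624389760719/0.9832825108697543 = 0.936416979654829

cn(u+v)=0.936417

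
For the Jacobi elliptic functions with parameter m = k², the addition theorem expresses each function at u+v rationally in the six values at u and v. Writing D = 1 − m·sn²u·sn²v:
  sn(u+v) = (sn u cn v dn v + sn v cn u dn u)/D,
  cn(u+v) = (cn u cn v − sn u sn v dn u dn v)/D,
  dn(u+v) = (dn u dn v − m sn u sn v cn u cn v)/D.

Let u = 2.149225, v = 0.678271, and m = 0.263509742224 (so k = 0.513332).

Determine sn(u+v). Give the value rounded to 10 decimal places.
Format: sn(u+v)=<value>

sn(u+v)=0.5240627196

sn u = 0.9230424024487014, cn u = -0.3846982236529427, dn u = 0.8806178411427946
sn v = 0.6177057752206819, cn v = 0.7864092924546456, dn v = 0.9483960727637074
m = k² = 0.263509742224
D = 1 − m·sn²u·sn²v = 0.9143350227934152
sn(u+v) = (sn u·cn v·dn v + sn v·cn u·dn u)/D = 0.4791688986337561/0.9143350227934152 = 0.5240627195596548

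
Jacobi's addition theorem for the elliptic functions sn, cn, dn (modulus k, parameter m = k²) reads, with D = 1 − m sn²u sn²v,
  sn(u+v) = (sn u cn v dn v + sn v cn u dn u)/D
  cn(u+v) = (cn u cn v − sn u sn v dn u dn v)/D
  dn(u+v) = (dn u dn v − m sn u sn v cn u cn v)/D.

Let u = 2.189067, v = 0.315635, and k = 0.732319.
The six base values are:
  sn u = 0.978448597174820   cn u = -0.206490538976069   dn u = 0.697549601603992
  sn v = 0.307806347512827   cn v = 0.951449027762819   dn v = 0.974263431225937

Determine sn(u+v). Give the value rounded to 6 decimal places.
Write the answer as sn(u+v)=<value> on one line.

sn(u+v)=0.906758

m = k² = 0.536291117761
D = 1 − m·sn²u·sn²v = 0.9513557203015687
sn(u+v) = (sn u·cn v·dn v + sn v·cn u·dn u)/D = 0.8626490391738362/0.9513557203015687 = 0.906757609971995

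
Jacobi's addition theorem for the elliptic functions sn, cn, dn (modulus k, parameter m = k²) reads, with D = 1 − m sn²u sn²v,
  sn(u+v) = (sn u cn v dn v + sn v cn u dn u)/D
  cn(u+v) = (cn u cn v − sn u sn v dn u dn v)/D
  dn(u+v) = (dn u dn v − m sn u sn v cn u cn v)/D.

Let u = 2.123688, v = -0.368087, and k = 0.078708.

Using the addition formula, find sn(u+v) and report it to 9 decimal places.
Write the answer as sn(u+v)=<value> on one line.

sn u = 0.8530966733049446, cn u = -0.5217528782824649, dn u = 0.9977431921106672
sn v = -0.3597844728908658, cn v = 0.9330354404129791, dn v = 0.9995989673948561
m = k² = 0.006194949264
D = 1 − m·sn²u·sn²v = 0.9994163948923891
sn(u+v) = (sn u·cn v·dn v + sn v·cn u·dn u)/D = 0.9829451601078252/0.9994163948923891 = 0.9835191469053924

sn(u+v)=0.983519147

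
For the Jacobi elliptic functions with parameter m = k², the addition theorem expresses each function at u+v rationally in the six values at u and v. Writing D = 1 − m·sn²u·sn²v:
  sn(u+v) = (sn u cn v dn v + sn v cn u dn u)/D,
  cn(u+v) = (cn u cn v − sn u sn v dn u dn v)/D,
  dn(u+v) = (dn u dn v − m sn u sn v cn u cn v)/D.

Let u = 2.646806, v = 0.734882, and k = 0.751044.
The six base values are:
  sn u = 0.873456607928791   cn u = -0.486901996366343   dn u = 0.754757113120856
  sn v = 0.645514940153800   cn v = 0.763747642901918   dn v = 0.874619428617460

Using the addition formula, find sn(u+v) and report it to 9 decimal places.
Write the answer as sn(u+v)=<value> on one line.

sn(u+v)=0.421889731

m = k² = 0.564067089936
D = 1 − m·sn²u·sn²v = 0.8206811157807025
sn(u+v) = (sn u·cn v·dn v + sn v·cn u·dn u)/D = 0.3462369355735458/0.8206811157807025 = 0.4218897314874553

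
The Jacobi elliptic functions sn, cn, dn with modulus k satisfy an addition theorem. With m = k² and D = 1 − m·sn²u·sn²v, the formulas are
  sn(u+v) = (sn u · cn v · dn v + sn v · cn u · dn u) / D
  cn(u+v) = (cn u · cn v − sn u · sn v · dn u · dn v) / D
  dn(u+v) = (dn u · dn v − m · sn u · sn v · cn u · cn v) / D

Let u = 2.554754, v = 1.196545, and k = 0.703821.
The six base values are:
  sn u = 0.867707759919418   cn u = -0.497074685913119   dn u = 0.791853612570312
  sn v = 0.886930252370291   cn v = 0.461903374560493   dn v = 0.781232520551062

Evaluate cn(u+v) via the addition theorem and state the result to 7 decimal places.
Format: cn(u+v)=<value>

cn(u+v)=-0.9987021

m = k² = 0.495364000041
D = 1 − m·sn²u·sn²v = 0.7066065990531566
cn(u+v) = (cn u·cn v − sn u·sn v·dn u·dn v)/D = -0.7056894951235818/0.7066065990531566 = -0.9987021010972673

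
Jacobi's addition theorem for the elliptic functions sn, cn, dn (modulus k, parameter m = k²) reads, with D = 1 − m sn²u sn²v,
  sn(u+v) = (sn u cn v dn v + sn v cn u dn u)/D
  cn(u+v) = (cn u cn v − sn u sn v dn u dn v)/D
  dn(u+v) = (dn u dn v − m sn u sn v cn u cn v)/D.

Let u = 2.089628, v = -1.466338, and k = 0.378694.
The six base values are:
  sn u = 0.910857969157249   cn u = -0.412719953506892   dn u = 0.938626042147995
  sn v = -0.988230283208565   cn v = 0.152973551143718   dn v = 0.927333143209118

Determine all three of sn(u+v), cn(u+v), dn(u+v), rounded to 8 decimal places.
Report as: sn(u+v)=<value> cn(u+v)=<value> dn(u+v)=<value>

m = k² = 0.143409145636
D = 1 − m·sn²u·sn²v = 0.8838031139361391
sn(u+v) = (sn u·cn v·dn v + sn v·cn u·dn u)/D = 0.5120422128209946/0.8838031139361391 = 0.5793623090334498
cn(u+v) = (cn u·cn v − sn u·sn v·dn u·dn v)/D = 0.7203615179148559/0.8838031139361391 = 0.8150701288057546
dn(u+v) = (dn u·dn v − m·sn u·sn v·cn u·cn v)/D = 0.8622690403119925/0.8838031139361391 = 0.9756347615384137

sn(u+v)=0.57936231 cn(u+v)=0.81507013 dn(u+v)=0.97563476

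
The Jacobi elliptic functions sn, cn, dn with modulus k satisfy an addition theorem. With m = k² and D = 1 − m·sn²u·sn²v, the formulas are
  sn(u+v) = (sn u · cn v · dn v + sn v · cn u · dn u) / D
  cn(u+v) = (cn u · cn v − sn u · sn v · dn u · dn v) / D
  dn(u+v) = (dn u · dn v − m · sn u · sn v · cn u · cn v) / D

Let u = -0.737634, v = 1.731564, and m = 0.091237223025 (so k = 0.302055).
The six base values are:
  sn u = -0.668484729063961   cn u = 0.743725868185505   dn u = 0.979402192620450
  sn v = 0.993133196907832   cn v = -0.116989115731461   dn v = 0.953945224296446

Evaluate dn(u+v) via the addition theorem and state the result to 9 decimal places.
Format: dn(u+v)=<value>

dn(u+v)=0.967950322

m = k² = 0.091237223025
D = 1 − m·sn²u·sn²v = 0.9597866700162079
dn(u+v) = (dn u·dn v − m·sn u·sn v·cn u·cn v)/D = 0.9290258164419794/0.9597866700162079 = 0.9679503221547045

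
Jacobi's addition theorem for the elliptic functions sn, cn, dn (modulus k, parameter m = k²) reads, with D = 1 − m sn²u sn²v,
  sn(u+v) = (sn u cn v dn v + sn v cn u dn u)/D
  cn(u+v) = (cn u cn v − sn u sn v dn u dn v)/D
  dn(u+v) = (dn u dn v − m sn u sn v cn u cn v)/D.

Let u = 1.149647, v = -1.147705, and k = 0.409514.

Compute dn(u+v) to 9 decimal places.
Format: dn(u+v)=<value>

sn u = 0.8988402045238505, cn u = 0.4382764957552738, dn u = 0.9297910968312147
sn v = -0.8980473089744249, cn v = 0.4398988870681463, dn v = 0.9299195748984755
m = k² = 0.167701716196
D = 1 − m·sn²u·sn²v = 0.8907300061942861
dn(u+v) = (dn u·dn v − m·sn u·sn v·cn u·cn v)/D = 0.8907297245172279/0.8907300061942861 = 0.9999996837683066

dn(u+v)=0.999999684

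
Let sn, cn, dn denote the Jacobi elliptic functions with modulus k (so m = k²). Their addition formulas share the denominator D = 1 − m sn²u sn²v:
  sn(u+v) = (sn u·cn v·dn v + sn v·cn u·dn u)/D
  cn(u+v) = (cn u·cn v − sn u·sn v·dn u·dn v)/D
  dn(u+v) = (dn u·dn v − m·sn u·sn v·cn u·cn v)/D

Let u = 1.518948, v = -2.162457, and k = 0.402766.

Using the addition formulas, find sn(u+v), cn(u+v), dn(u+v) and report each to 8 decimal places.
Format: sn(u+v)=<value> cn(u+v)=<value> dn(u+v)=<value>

sn(u+v)=-0.59470034 cn(u+v)=0.80394745 dn(u+v)=0.97089018

sn u = 0.9937551117258679, cn u = 0.1115830539047387, dn u = 0.9164056525634462
sn v = -0.8867213533868419, cn v = -0.4623042736637933, dn v = 0.9340504024139159
m = k² = 0.162220450756
D = 1 − m·sn²u·sn²v = 0.874038249052602
sn(u+v) = (sn u·cn v·dn v + sn v·cn u·dn u)/D = -0.5197908479993555/0.874038249052602 = -0.594700344707767
cn(u+v) = (cn u·cn v − sn u·sn v·dn u·dn v)/D = 0.7026808202470373/0.874038249052602 = 0.8039474485340837
dn(u+v) = (dn u·dn v − m·sn u·sn v·cn u·cn v)/D = 0.8485951506503838/0.874038249052602 = 0.9708901773694724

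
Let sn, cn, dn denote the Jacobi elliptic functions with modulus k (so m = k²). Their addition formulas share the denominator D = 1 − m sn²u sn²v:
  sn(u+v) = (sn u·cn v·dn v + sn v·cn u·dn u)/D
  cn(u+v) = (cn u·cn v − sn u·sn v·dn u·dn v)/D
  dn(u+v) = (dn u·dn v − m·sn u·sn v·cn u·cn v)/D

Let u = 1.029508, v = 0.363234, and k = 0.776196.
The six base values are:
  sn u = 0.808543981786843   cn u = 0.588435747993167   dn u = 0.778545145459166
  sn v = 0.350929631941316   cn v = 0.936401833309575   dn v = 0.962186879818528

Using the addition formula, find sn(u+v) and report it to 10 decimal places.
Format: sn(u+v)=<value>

sn(u+v)=0.9345950500

m = k² = 0.602480230416
D = 1 − m·sn²u·sn²v = 0.9514945899568468
sn(u+v) = (sn u·cn v·dn v + sn v·cn u·dn u)/D = 0.8892621339186012/0.9514945899568468 = 0.9345950500453523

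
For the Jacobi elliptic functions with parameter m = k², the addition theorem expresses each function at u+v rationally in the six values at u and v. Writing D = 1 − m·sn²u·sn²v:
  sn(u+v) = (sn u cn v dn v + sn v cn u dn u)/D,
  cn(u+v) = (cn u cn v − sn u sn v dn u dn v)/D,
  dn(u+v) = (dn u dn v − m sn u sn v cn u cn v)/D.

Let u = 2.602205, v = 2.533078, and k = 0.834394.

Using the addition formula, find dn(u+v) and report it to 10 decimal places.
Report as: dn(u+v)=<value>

sn u = 0.954443526721657, cn u = -0.2983916123136265, dn u = 0.6047940033369224
sn v = 0.96596344843473, cn v = -0.2586785965016912, dn v = 0.5919235607314006
m = k² = 0.696213347236
D = 1 − m·sn²u·sn²v = 0.4082146563611196
dn(u+v) = (dn u·dn v − m·sn u·sn v·cn u·cn v)/D = 0.3084467572958944/0.4082146563611196 = 0.7555994192992242

dn(u+v)=0.7555994193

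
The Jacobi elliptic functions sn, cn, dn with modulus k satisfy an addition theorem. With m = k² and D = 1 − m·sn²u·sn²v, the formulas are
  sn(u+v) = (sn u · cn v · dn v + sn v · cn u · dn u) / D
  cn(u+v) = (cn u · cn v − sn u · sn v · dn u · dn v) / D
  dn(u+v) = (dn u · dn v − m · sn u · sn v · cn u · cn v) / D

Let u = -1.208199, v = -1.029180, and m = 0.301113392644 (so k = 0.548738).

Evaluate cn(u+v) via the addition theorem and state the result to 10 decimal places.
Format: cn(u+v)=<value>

sn u = -0.9095604914555975, cn u = 0.4155715490538927, dn u = 0.8665384028768164
sn v = -0.8333416766527225, cn v = 0.5527582201592568, dn v = 0.8893195658297319
m = k² = 0.301113392644
D = 1 − m·sn²u·sn²v = 0.8270026496118571
cn(u+v) = (cn u·cn v − sn u·sn v·dn u·dn v)/D = -0.3544070898863315/0.8270026496118571 = -0.4285440803033314

cn(u+v)=-0.4285440803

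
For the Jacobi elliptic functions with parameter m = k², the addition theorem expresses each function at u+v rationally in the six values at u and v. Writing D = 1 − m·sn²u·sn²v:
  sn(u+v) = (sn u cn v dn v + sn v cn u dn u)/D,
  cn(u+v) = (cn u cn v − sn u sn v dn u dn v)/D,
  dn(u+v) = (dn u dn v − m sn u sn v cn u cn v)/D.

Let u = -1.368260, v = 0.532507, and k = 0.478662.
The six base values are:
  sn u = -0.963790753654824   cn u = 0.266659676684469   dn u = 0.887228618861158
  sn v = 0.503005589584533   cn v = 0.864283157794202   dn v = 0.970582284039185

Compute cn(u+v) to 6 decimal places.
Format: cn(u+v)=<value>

cn(u+v)=0.684814

m = k² = 0.229117310244
D = 1 − m·sn²u·sn²v = 0.946152067219825
cn(u+v) = (cn u·cn v − sn u·sn v·dn u·dn v)/D = 0.6479377340606181/0.946152067219825 = 0.6848135268197633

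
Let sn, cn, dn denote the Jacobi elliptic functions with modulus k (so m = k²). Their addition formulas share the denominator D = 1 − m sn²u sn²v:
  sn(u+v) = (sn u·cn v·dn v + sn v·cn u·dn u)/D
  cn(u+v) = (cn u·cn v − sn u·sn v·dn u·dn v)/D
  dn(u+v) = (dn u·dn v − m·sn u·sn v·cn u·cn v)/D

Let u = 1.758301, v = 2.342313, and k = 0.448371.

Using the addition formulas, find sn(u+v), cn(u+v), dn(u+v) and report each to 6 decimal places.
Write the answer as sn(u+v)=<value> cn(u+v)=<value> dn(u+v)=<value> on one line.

sn(u+v)=-0.693457 cn(u+v)=-0.720498 dn(u+v)=0.950434

sn u = 0.9961512669892247, cn u = -0.0876507460080201, dn u = 0.8947110933124603
sn v = 0.8146873364106986, cn v = -0.5799004603309444, dn v = 0.9308968428917307
m = k² = 0.201036553641
D = 1 − m·sn²u·sn²v = 0.8675940367366375
sn(u+v) = (sn u·cn v·dn v + sn v·cn u·dn u)/D = -0.6016393432850861/0.8675940367366375 = -0.6934572136388678
cn(u+v) = (cn u·cn v − sn u·sn v·dn u·dn v)/D = -0.6250996026174262/0.8675940367366375 = -0.7204978090544188
dn(u+v) = (dn u·dn v − m·sn u·sn v·cn u·cn v)/D = 0.8245909479773158/0.8675940367366375 = 0.9504340890572817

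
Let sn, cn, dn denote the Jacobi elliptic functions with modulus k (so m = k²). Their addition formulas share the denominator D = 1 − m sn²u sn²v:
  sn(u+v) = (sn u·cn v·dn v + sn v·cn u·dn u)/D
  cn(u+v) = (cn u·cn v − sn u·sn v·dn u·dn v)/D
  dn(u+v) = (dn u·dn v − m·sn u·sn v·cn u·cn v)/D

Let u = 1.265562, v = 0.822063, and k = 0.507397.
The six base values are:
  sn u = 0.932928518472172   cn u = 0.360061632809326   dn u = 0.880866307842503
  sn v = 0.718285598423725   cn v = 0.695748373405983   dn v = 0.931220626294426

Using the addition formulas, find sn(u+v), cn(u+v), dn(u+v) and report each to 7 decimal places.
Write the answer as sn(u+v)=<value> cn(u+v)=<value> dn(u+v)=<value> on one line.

m = k² = 0.257451715609
D = 1 − m·sn²u·sn²v = 0.8843922772856304
sn(u+v) = (sn u·cn v·dn v + sn v·cn u·dn u)/D = 0.8322558284885363/0.8843922772856304 = 0.9410482767249949
cn(u+v) = (cn u·cn v − sn u·sn v·dn u·dn v)/D = -0.2991653991846706/0.8843922772856304 = -0.3382722880652765
dn(u+v) = (dn u·dn v − m·sn u·sn v·cn u·cn v)/D = 0.7770623077017784/0.8843922772856304 = 0.8786398611334913

sn(u+v)=0.9410483 cn(u+v)=-0.3382723 dn(u+v)=0.8786399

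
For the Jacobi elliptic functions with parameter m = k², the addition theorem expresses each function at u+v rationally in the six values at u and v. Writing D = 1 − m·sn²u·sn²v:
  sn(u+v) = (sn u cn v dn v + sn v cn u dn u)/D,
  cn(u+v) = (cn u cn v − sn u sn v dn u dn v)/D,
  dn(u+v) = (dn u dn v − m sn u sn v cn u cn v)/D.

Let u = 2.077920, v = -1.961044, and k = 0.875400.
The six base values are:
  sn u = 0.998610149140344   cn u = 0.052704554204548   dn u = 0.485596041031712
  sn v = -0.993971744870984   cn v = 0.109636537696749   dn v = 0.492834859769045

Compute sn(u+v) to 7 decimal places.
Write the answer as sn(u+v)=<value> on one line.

sn(u+v)=0.1164082

m = k² = 0.76632516
D = 1 − m·sn²u·sn²v = 0.2449892870322348
sn(u+v) = (sn u·cn v·dn v + sn v·cn u·dn u)/D = 0.02851876928423535/0.2449892870322348 = 0.1164082300483733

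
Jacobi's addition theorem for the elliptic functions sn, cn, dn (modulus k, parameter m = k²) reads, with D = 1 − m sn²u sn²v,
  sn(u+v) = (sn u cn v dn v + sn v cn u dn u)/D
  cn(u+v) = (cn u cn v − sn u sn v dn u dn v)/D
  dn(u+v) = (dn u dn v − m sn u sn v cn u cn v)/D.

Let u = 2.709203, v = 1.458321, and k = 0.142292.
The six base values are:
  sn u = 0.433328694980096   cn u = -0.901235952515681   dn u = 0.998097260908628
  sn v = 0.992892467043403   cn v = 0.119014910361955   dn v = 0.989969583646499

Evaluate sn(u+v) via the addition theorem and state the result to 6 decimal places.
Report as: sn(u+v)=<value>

m = k² = 0.020247013264
D = 1 − m·sn²u·sn²v = 0.9962519938335095
sn(u+v) = (sn u·cn v·dn v + sn v·cn u·dn u)/D = -0.8420724781388559/0.9962519938335095 = -0.8452404445371483

sn(u+v)=-0.845240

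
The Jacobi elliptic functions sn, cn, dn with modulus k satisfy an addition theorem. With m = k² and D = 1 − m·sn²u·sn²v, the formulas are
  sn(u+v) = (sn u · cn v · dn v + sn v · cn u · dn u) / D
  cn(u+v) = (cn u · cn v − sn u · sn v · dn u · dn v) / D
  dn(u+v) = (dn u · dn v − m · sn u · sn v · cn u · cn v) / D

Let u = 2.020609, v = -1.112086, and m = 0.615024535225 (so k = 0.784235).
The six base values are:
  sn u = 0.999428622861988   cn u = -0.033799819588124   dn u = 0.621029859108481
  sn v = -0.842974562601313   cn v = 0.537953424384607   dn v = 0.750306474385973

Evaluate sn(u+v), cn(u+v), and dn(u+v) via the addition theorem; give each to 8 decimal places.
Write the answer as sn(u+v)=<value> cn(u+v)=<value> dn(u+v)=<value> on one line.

m = k² = 0.615024535225
D = 1 − m·sn²u·sn²v = 0.5634590923752473
sn(u+v) = (sn u·cn v·dn v + sn v·cn u·dn u)/D = 0.4210939361036113/0.5634590923752473 = 0.7473371923567702
cn(u+v) = (cn u·cn v − sn u·sn v·dn u·dn v)/D = 0.3743875609006062/0.5634590923752473 = 0.6644449720784257
dn(u+v) = (dn u·dn v − m·sn u·sn v·cn u·cn v)/D = 0.4565412739637292/0.5634590923752473 = 0.8102474166122536

sn(u+v)=0.74733719 cn(u+v)=0.66444497 dn(u+v)=0.81024742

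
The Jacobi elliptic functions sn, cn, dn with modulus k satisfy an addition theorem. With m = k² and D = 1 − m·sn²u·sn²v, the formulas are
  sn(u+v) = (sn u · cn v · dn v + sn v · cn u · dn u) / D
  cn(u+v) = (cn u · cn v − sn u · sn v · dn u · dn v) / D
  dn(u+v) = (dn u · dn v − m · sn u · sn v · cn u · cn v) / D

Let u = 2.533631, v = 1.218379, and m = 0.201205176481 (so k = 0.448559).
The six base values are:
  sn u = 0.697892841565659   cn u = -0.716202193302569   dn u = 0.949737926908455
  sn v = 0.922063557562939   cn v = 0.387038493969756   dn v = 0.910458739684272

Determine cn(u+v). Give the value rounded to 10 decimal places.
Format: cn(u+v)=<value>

m = k² = 0.201205176481
D = 1 − m·sn²u·sn²v = 0.9166820927554492
cn(u+v) = (cn u·cn v − sn u·sn v·dn u·dn v)/D = -0.8336318095972301/0.9166820927554492 = -0.909401215738186

cn(u+v)=-0.9094012157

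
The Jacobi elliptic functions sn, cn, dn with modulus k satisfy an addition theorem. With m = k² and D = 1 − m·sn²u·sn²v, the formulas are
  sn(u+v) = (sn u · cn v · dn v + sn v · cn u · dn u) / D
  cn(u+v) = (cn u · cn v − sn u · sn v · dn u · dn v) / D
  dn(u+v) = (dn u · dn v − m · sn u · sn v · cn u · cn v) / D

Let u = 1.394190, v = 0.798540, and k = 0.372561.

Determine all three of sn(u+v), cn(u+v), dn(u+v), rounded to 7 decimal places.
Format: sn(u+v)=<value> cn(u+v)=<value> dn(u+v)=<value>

sn(u+v)=0.8649084 cn(u+v)=-0.5019298 dn(u+v)=0.9466610

sn u = 0.9760869774150275, cn u = 0.2173803406952789, dn u = 0.9315348980304547
sn v = 0.709083638050667, cn v = 0.7051243821120006, dn v = 0.9644742405090395
m = k² = 0.138801698721
D = 1 − m·sn²u·sn²v = 0.933508405606344
sn(u+v) = (sn u·cn v·dn v + sn v·cn u·dn u)/D = 0.8073992450366227/0.933508405606344 = 0.864908382385899
cn(u+v) = (cn u·cn v − sn u·sn v·dn u·dn v)/D = -0.468555655661086/0.933508405606344 = -0.5019297660814783
dn(u+v) = (dn u·dn v − m·sn u·sn v·cn u·cn v)/D = 0.8837160247938896/0.933508405606344 = 0.9466610257460803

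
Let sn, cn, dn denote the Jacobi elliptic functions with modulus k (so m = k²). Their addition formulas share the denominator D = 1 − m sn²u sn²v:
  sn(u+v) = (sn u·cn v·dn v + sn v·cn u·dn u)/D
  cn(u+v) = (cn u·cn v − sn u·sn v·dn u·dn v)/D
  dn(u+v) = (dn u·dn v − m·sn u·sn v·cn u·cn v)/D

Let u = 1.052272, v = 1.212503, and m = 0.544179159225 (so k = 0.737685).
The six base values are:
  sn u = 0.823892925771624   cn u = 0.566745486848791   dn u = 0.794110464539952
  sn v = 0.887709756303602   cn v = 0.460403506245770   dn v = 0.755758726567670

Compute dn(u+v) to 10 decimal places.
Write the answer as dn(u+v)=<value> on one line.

m = k² = 0.544179159225
D = 1 − m·sn²u·sn²v = 0.70891123801713
dn(u+v) = (dn u·dn v − m·sn u·sn v·cn u·cn v)/D = 0.4963049894379447/0.70891123801713 = 0.7000946843869219

dn(u+v)=0.7000946844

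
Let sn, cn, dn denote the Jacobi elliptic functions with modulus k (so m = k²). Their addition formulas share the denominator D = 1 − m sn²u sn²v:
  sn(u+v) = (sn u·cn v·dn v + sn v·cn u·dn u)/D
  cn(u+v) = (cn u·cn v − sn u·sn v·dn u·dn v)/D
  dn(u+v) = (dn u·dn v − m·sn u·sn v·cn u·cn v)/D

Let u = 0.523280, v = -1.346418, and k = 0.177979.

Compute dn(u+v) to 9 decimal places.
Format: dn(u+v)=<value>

dn(u+v)=0.991488056

sn u = 0.4991037114895268, cn u = 0.8665422581602003, dn u = 0.9960468034926159
sn v = -0.9729022531092012, cn v = 0.2312167941457536, dn v = 0.9848943805069555
m = k² = 0.031676524441
D = 1 − m·sn²u·sn²v = 0.992531084573672
dn(u+v) = (dn u·dn v − m·sn u·sn v·cn u·cn v)/D = 0.9840827151233604/0.992531084573672 = 0.9914880555565265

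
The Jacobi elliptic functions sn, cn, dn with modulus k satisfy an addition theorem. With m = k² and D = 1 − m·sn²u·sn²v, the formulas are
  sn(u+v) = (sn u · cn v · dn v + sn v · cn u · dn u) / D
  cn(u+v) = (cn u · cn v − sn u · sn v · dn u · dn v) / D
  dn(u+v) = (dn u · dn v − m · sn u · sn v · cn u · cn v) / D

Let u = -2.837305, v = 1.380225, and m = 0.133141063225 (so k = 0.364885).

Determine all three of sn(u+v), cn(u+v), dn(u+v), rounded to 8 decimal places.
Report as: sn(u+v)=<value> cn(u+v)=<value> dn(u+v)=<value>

sn(u+v)=-0.98743700 cn(u+v)=0.15801323 dn(u+v)=0.93283612

sn u = -0.4040469761344968, cn u = -0.9147382363696018, dn u = 0.9890723908457075
sn v = 0.973565632738999, cn v = 0.2284074402236329, dn v = 0.9347753208933762
m = k² = 0.133141063225
D = 1 − m·sn²u·sn²v = 0.9793981504182661
sn(u+v) = (sn u·cn v·dn v + sn v·cn u·dn u)/D = -0.9670939670009903/0.9793981504182661 = -0.9874369954527471
cn(u+v) = (cn u·cn v − sn u·sn v·dn u·dn v)/D = 0.154757862588652/0.9793981504182661 = 0.1580132273300296
dn(u+v) = (dn u·dn v − m·sn u·sn v·cn u·cn v)/D = 0.9136179705880647/0.9793981504182661 = 0.9328361200170645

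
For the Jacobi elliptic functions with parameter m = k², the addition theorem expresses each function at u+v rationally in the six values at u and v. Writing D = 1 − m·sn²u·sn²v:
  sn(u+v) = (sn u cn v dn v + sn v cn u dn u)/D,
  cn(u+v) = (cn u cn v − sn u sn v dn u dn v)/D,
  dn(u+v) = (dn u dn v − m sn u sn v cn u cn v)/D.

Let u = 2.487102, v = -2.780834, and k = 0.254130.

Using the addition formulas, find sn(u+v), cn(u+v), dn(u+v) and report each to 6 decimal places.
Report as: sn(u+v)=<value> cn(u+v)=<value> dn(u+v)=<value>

sn u = 0.6470455625773687, cn u = -0.7624513361185332, dn u = 0.9863881396193769
sn v = -0.4010623583218085, cn v = -0.916050754454877, dn v = 0.9947923957187674
m = k² = 0.0645820569
D = 1 − m·sn²u·sn²v = 0.9956508397936523
sn(u+v) = (sn u·cn v·dn v + sn v·cn u·dn u)/D = -0.2880117373560793/0.9956508397936523 = -0.2892698181380226
cn(u+v) = (cn u·cn v − sn u·sn v·dn u·dn v)/D = 0.9530843792272213/0.9956508397936523 = 0.9572476024072326
dn(u+v) = (dn u·dn v − m·sn u·sn v·cn u·cn v)/D = 0.9929569295918015/0.9956508397936523 = 0.9972943223726812

sn(u+v)=-0.289270 cn(u+v)=0.957248 dn(u+v)=0.997294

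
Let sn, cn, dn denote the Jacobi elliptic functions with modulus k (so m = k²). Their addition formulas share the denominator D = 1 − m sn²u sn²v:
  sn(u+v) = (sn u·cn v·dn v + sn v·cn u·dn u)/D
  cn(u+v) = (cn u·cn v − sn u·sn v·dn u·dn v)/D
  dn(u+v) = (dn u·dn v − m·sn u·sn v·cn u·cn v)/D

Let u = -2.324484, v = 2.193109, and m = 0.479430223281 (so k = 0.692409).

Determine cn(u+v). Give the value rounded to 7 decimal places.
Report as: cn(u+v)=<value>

cn(u+v)=0.9914063

sn u = -0.9365123021305136, cn u = -0.3506347215525091, dn u = 0.7612576341204204
sn v = 0.9665210790102029, cn v = -0.256587224601992, dn v = 0.743057215942936
m = k² = 0.479430223281
D = 1 − m·sn²u·sn²v = 0.6071967775224448
cn(u+v) = (cn u·cn v − sn u·sn v·dn u·dn v)/D = 0.6019787325160543/0.6071967775224448 = 0.9914063361342565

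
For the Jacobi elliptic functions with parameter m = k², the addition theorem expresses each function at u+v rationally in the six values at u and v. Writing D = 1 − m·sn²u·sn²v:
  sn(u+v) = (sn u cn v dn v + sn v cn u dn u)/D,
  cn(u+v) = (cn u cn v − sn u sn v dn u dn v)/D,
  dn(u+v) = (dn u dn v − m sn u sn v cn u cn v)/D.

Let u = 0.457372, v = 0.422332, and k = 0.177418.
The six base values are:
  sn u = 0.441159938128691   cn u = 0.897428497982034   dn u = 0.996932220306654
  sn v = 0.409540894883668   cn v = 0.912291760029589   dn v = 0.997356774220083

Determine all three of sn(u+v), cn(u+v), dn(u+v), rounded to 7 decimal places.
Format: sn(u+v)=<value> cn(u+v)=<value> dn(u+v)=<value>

m = k² = 0.031477146724
D = 1 − m·sn²u·sn²v = 0.9989724994983807
sn(u+v) = (sn u·cn v·dn v + sn v·cn u·dn u)/D = 0.7678089242073837/0.9989724994983807 = 0.7685986597157856
cn(u+v) = (cn u·cn v − sn u·sn v·dn u·dn v)/D = 0.6390739477255683/0.9989724994983807 = 0.6397312719283762
dn(u+v) = (dn u·dn v − m·sn u·sn v·cn u·cn v)/D = 0.9896410032528781/0.9989724994983807 = 0.990658905775496

sn(u+v)=0.7685987 cn(u+v)=0.6397313 dn(u+v)=0.9906589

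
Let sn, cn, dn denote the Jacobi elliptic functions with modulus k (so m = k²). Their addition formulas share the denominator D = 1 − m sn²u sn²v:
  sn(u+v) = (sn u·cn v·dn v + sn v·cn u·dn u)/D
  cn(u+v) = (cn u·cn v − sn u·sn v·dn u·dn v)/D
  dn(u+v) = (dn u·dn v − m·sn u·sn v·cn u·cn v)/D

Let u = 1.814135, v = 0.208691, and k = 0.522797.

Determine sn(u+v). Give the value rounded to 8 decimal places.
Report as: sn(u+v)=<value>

sn(u+v)=0.96169131

sn u = 0.9951484402922596, cn u = -0.09838486562415514, dn u = 0.8540075457351725
sn v = 0.2067781639250497, cn v = 0.9783878530132032, dn v = 0.9941396987229064
m = k² = 0.273316703209
D = 1 − m·sn²u·sn²v = 0.9884268586807049
sn(u+v) = (sn u·cn v·dn v + sn v·cn u·dn u)/D = 0.9505615210083354/0.9884268586807049 = 0.961691310449708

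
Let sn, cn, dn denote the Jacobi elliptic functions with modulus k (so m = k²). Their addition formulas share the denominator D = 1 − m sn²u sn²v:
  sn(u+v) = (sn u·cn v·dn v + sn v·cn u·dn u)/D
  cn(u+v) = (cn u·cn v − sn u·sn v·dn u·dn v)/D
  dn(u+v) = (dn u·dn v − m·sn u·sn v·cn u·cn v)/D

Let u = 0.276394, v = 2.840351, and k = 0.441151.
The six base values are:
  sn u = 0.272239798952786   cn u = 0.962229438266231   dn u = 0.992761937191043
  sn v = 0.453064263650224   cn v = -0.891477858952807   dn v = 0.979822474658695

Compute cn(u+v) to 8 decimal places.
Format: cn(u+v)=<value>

cn(u+v)=-0.98068842

m = k² = 0.194614204801
D = 1 − m·sn²u·sn²v = 0.9970392796950662
cn(u+v) = (cn u·cn v − sn u·sn v·dn u·dn v)/D = -0.9777848802692622/0.9970392796950662 = -0.9806884244001974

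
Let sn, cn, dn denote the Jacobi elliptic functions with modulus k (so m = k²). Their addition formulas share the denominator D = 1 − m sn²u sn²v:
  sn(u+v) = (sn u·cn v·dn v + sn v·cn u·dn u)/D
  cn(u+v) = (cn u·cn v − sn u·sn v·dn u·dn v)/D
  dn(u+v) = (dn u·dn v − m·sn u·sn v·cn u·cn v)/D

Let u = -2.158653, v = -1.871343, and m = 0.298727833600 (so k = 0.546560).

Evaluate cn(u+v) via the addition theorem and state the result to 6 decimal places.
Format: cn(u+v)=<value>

sn u = -0.9298942516048728, cn u = -0.3678269713224052, dn u = 0.8612137079484266
sn v = -0.9912159746136003, cn v = -0.132253134824134, dn v = 0.8405338675963947
m = k² = 0.2987278336
D = 1 − m·sn²u·sn²v = 0.746207139588849
cn(u+v) = (cn u·cn v − sn u·sn v·dn u·dn v)/D = -0.6185721179950025/0.746207139588849 = -0.8289549713177874

cn(u+v)=-0.828955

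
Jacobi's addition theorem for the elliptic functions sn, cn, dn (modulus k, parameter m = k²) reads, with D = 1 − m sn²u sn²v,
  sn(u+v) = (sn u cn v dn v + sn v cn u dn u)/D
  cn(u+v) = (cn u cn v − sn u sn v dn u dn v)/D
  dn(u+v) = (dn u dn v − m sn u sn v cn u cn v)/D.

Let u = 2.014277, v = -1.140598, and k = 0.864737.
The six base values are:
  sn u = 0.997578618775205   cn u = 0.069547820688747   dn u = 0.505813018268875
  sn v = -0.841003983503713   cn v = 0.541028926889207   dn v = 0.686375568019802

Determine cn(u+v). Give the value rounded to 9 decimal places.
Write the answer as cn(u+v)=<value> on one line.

cn(u+v)=0.694362102

m = k² = 0.747770079169
D = 1 − m·sn²u·sn²v = 0.4736696012081583
cn(u+v) = (cn u·cn v − sn u·sn v·dn u·dn v)/D = 0.3288982199382216/0.4736696012081583 = 0.6943621019785147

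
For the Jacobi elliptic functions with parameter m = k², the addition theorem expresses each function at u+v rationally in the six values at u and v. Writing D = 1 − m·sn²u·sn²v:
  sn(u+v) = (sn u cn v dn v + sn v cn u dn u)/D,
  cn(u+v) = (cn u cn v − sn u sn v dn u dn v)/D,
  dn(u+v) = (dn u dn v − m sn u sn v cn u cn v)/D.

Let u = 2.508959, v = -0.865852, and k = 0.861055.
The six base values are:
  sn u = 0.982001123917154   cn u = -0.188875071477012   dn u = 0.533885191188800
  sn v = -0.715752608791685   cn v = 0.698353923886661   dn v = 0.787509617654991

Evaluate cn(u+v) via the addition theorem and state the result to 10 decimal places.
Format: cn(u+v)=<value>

m = k² = 0.741415713025
D = 1 − m·sn²u·sn²v = 0.633721324683671
cn(u+v) = (cn u·cn v − sn u·sn v·dn u·dn v)/D = 0.1636127644422048/0.633721324683671 = 0.2581777795214228

cn(u+v)=0.2581777795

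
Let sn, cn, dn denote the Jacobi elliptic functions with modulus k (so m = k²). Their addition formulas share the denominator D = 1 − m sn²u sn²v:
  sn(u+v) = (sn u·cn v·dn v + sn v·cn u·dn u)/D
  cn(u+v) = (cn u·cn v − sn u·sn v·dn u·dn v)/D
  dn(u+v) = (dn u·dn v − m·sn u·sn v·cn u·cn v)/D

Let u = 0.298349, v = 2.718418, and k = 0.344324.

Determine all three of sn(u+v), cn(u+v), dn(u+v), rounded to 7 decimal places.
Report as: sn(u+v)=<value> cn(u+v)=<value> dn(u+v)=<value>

sn u = 0.2934500260068889, cn u = 0.9559744150533299, dn u = 0.9948821724812597
sn v = 0.4972181438005402, cn v = -0.8676255629449523, dn v = 0.985235577106753
m = k² = 0.118559016976
D = 1 − m·sn²u·sn²v = 0.9974759565296462
sn(u+v) = (sn u·cn v·dn v + sn v·cn u·dn u)/D = 0.2220495264554042/0.9974759565296462 = 0.2226114073244879
cn(u+v) = (cn u·cn v − sn u·sn v·dn u·dn v)/D = -0.9724465495109042/0.9974759565296462 = -0.9749072578091779
dn(u+v) = (dn u·dn v − m·sn u·sn v·cn u·cn v)/D = 0.994541408835542/0.9974759565296462 = 0.9970580266372395

sn(u+v)=0.2226114 cn(u+v)=-0.9749073 dn(u+v)=0.9970580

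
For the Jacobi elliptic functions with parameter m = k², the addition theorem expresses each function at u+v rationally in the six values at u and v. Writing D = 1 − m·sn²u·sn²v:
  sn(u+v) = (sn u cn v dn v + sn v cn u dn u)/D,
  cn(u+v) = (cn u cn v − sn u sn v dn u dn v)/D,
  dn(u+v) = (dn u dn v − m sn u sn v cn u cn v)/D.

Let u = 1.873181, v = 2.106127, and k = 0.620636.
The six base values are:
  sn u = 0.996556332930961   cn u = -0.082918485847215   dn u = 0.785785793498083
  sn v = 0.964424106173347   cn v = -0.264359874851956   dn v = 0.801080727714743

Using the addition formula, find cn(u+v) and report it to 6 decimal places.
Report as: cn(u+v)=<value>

m = k² = 0.385189044496
D = 1 − m·sn²u·sn²v = 0.6441936065651621
cn(u+v) = (cn u·cn v − sn u·sn v·dn u·dn v)/D = -0.5830727035328336/0.6441936065651621 = -0.9051202892896983

cn(u+v)=-0.905120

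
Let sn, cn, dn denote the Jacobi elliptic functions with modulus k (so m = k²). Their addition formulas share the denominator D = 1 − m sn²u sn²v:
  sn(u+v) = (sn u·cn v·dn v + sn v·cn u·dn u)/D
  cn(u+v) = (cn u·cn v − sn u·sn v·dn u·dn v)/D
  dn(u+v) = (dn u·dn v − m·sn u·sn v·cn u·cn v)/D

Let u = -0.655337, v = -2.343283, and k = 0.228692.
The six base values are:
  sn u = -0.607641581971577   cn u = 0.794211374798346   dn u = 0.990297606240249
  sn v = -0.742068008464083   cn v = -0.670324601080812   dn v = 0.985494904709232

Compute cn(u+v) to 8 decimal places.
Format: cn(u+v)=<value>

cn(u+v)=-0.98289059

m = k² = 0.052300030864
D = 1 − m·sn²u·sn²v = 0.9893663016933449
cn(u+v) = (cn u·cn v − sn u·sn v·dn u·dn v)/D = -0.9724388279469016/0.9893663016933449 = -0.9828905899488681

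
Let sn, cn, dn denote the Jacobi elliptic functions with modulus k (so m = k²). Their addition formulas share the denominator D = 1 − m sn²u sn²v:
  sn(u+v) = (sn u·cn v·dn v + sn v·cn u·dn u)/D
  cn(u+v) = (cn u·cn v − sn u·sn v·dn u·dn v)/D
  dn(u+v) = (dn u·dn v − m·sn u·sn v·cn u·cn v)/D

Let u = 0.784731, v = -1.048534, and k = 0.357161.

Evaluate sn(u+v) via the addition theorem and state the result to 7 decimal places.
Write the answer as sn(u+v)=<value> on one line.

sn(u+v)=-0.2603824

sn u = 0.7001940390133375, cn u = 0.7139525948760105, dn u = 0.9682246597208001
sn v = -0.8567378404133915, cn v = 0.5157521428009758, dn v = 0.9520336514734782
m = k² = 0.127563979921
D = 1 − m·sn²u·sn²v = 0.9540949169629556
sn(u+v) = (sn u·cn v·dn v + sn v·cn u·dn u)/D = -0.248429522620488/0.9540949169629556 = -0.260382398232747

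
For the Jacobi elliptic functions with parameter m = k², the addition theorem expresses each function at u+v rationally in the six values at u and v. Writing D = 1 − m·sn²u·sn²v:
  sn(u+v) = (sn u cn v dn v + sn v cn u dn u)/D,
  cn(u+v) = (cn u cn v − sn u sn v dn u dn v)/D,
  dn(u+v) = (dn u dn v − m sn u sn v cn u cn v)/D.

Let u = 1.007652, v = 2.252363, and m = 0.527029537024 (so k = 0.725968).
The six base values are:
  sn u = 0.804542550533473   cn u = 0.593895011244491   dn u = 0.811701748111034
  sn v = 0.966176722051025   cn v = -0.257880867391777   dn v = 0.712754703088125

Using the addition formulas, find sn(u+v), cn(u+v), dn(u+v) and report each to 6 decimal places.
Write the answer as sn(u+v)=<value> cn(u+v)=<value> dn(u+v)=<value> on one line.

sn(u+v)=0.466411 cn(u+v)=-0.884568 dn(u+v)=0.940931

m = k² = 0.527029537024
D = 1 − m·sn²u·sn²v = 0.6815464230810514
sn(u+v) = (sn u·cn v·dn v + sn v·cn u·dn u)/D = 0.3178809914108757/0.6815464230810514 = 0.4664113560655756
cn(u+v) = (cn u·cn v − sn u·sn v·dn u·dn v)/D = -0.6028741179667727/0.6815464230810514 = -0.8845679436499329
dn(u+v) = (dn u·dn v − m·sn u·sn v·cn u·cn v)/D = 0.6412878254190494/0.6815464230810514 = 0.9409305128768694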